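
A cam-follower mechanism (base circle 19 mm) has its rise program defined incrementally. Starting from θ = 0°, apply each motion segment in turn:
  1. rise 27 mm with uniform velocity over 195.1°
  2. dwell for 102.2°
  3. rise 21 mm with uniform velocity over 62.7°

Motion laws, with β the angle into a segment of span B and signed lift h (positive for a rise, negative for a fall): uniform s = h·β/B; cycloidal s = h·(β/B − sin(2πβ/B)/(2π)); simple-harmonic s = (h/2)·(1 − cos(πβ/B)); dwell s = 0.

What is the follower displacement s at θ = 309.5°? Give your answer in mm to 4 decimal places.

seg 1 [0°–195.1°] uniform, h=27: full span → s += 27 → s = 27.0000
seg 2 [195.1°–297.3°] dwell: s stays 27.0000
seg 3 [297.3°–360°] uniform, h=21: θ=309.5° here. β=12.2, B=62.7. 21·12.2/62.7 = 4.0861 → s = 31.0861

31.0861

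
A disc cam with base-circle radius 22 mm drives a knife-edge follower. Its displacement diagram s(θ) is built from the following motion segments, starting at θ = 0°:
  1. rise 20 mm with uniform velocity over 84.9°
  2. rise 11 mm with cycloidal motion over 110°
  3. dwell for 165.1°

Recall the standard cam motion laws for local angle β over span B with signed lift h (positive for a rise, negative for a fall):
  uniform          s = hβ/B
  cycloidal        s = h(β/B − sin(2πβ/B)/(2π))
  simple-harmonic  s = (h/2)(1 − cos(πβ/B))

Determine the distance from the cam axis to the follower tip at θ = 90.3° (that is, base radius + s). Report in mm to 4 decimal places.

seg 1 [0°–84.9°] uniform, h=20: full span → s += 20 → s = 20.0000
seg 2 [84.9°–194.9°] cycloidal, h=11: θ=90.3° here. β=5.4, B=110. 11·(0.0491 − sin(2π·0.0491)/(2π)) = 0.0085 → s = 20.0085
radial distance = base radius + s = 22 + 20.0085 = 42.0085

42.0085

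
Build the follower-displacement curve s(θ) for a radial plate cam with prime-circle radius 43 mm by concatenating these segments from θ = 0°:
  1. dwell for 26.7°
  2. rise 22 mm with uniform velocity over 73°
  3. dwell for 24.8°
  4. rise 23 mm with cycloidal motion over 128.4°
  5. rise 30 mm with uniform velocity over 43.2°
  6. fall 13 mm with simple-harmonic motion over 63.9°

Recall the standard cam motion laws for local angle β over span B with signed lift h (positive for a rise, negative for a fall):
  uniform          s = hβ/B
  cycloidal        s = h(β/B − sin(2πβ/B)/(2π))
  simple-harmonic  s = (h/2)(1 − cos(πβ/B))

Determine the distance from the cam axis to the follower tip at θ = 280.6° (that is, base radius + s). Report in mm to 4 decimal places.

seg 1 [0°–26.7°] dwell: s stays 0.0000
seg 2 [26.7°–99.7°] uniform, h=22: full span → s += 22 → s = 22.0000
seg 3 [99.7°–124.5°] dwell: s stays 22.0000
seg 4 [124.5°–252.9°] cycloidal, h=23: full span → s += 23 → s = 45.0000
seg 5 [252.9°–296.1°] uniform, h=30: θ=280.6° here. β=27.7, B=43.2. 30·27.7/43.2 = 19.2361 → s = 64.2361
radial distance = base radius + s = 43 + 64.2361 = 107.2361

107.2361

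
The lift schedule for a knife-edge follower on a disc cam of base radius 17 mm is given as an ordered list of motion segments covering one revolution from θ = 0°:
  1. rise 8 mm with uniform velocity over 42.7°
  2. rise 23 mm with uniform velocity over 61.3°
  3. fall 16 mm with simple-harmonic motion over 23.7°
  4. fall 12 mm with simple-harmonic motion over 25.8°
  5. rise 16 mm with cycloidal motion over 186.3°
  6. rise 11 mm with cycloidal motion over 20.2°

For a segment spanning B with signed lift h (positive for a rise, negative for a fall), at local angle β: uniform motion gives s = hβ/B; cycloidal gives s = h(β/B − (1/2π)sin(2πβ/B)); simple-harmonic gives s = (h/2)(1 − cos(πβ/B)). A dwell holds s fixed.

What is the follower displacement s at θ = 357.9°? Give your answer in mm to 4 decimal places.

seg 1 [0°–42.7°] uniform, h=8: full span → s += 8 → s = 8.0000
seg 2 [42.7°–104°] uniform, h=23: full span → s += 23 → s = 31.0000
seg 3 [104°–127.7°] simple-harmonic, h=-16: full span → s += -16 → s = 15.0000
seg 4 [127.7°–153.5°] simple-harmonic, h=-12: full span → s += -12 → s = 3.0000
seg 5 [153.5°–339.8°] cycloidal, h=16: full span → s += 16 → s = 19.0000
seg 6 [339.8°–360°] cycloidal, h=11: θ=357.9° here. β=18.1, B=20.2. 11·(0.8960 − sin(2π·0.8960)/(2π)) = 10.9204 → s = 29.9204

29.9204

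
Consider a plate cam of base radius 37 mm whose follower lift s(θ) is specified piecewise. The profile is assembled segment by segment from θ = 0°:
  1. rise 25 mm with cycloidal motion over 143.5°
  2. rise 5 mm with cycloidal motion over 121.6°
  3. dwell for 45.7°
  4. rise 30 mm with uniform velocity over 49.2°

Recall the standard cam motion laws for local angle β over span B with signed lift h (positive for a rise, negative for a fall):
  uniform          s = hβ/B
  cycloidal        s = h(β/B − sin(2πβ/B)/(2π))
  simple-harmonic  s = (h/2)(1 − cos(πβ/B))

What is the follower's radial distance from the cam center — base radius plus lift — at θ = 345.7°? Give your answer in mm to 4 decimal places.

seg 1 [0°–143.5°] cycloidal, h=25: full span → s += 25 → s = 25.0000
seg 2 [143.5°–265.1°] cycloidal, h=5: full span → s += 5 → s = 30.0000
seg 3 [265.1°–310.8°] dwell: s stays 30.0000
seg 4 [310.8°–360°] uniform, h=30: θ=345.7° here. β=34.9, B=49.2. 30·34.9/49.2 = 21.2805 → s = 51.2805
radial distance = base radius + s = 37 + 51.2805 = 88.2805

88.2805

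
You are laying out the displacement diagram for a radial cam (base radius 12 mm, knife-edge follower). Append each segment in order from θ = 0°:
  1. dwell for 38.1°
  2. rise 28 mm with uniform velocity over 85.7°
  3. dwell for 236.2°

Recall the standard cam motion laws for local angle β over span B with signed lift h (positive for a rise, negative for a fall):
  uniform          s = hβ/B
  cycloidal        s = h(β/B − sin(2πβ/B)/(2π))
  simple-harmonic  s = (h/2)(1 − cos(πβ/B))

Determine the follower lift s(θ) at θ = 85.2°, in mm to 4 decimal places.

seg 1 [0°–38.1°] dwell: s stays 0.0000
seg 2 [38.1°–123.8°] uniform, h=28: θ=85.2° here. β=47.1, B=85.7. 28·47.1/85.7 = 15.3886 → s = 15.3886

15.3886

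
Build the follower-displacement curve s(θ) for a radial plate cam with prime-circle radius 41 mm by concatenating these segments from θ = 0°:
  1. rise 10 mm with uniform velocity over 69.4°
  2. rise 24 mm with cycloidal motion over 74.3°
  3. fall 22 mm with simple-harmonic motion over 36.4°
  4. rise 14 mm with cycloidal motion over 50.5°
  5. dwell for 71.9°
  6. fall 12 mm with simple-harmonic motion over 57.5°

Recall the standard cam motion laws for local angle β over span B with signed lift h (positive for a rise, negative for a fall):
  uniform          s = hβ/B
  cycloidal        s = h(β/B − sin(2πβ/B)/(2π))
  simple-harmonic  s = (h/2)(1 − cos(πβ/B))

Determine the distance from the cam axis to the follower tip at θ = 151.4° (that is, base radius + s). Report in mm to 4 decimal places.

seg 1 [0°–69.4°] uniform, h=10: full span → s += 10 → s = 10.0000
seg 2 [69.4°–143.7°] cycloidal, h=24: full span → s += 24 → s = 34.0000
seg 3 [143.7°–180.1°] simple-harmonic, h=-22: θ=151.4° here. β=7.7, B=36.4. -22/2·(1 − cos(π·0.2115)) = -2.3410 → s = 31.6590
radial distance = base radius + s = 41 + 31.6590 = 72.6590

72.6590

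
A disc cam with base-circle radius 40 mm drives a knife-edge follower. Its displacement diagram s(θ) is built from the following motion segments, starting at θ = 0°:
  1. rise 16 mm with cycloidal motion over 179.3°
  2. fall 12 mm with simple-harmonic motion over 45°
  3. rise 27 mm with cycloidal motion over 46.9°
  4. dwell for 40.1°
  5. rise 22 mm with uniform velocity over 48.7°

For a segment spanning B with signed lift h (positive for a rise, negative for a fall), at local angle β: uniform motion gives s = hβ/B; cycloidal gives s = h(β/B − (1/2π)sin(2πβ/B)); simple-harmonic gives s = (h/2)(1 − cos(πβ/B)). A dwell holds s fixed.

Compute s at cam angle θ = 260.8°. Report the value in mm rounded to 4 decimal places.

seg 1 [0°–179.3°] cycloidal, h=16: full span → s += 16 → s = 16.0000
seg 2 [179.3°–224.3°] simple-harmonic, h=-12: full span → s += -12 → s = 4.0000
seg 3 [224.3°–271.2°] cycloidal, h=27: θ=260.8° here. β=36.5, B=46.9. 27·(0.7783 − sin(2π·0.7783)/(2π)) = 25.2425 → s = 29.2425

29.2425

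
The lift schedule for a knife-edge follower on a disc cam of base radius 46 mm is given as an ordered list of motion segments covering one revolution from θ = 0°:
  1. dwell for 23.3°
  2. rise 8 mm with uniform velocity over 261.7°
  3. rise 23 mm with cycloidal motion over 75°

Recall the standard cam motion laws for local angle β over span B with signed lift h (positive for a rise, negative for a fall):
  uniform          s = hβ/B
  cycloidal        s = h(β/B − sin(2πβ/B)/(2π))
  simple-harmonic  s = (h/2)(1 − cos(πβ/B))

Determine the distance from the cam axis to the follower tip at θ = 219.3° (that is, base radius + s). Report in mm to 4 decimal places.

seg 1 [0°–23.3°] dwell: s stays 0.0000
seg 2 [23.3°–285°] uniform, h=8: θ=219.3° here. β=196, B=261.7. 8·196/261.7 = 5.9916 → s = 5.9916
radial distance = base radius + s = 46 + 5.9916 = 51.9916

51.9916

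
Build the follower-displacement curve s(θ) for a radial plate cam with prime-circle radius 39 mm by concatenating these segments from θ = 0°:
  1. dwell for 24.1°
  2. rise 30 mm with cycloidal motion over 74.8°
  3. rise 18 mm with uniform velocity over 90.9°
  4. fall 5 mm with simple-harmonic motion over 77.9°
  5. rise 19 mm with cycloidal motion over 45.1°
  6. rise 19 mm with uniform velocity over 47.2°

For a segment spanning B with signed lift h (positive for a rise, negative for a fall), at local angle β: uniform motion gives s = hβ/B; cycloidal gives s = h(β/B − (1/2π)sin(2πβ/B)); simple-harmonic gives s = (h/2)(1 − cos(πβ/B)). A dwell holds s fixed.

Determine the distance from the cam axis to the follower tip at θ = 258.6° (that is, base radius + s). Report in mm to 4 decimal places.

seg 1 [0°–24.1°] dwell: s stays 0.0000
seg 2 [24.1°–98.9°] cycloidal, h=30: full span → s += 30 → s = 30.0000
seg 3 [98.9°–189.8°] uniform, h=18: full span → s += 18 → s = 48.0000
seg 4 [189.8°–267.7°] simple-harmonic, h=-5: θ=258.6° here. β=68.8, B=77.9. -5/2·(1 − cos(π·0.8832)) = -4.8335 → s = 43.1665
radial distance = base radius + s = 39 + 43.1665 = 82.1665

82.1665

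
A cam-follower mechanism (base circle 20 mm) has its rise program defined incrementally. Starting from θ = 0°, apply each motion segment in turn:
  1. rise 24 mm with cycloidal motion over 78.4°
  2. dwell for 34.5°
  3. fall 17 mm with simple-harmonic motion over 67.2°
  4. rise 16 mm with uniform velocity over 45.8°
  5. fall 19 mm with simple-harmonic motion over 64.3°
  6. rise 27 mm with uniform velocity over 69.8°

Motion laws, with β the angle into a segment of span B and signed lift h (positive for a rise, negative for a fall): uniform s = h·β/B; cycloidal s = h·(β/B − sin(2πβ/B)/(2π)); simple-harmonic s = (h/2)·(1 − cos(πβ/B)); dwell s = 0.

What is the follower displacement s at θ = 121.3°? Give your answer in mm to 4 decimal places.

seg 1 [0°–78.4°] cycloidal, h=24: full span → s += 24 → s = 24.0000
seg 2 [78.4°–112.9°] dwell: s stays 24.0000
seg 3 [112.9°–180.1°] simple-harmonic, h=-17: θ=121.3° here. β=8.4, B=67.2. -17/2·(1 − cos(π·0.1250)) = -0.6470 → s = 23.3530

23.3530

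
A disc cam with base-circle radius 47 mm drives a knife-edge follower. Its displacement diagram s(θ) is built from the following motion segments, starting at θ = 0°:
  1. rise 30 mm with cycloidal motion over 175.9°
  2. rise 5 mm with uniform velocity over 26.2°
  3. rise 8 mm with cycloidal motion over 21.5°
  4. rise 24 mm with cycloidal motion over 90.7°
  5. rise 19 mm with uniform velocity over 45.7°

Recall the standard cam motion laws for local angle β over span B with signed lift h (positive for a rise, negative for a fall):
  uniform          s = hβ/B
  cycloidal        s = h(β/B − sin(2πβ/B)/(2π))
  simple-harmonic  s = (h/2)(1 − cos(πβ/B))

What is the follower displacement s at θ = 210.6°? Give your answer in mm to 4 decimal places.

seg 1 [0°–175.9°] cycloidal, h=30: full span → s += 30 → s = 30.0000
seg 2 [175.9°–202.1°] uniform, h=5: full span → s += 5 → s = 35.0000
seg 3 [202.1°–223.6°] cycloidal, h=8: θ=210.6° here. β=8.5, B=21.5. 8·(0.3953 − sin(2π·0.3953)/(2π)) = 2.3846 → s = 37.3846

37.3846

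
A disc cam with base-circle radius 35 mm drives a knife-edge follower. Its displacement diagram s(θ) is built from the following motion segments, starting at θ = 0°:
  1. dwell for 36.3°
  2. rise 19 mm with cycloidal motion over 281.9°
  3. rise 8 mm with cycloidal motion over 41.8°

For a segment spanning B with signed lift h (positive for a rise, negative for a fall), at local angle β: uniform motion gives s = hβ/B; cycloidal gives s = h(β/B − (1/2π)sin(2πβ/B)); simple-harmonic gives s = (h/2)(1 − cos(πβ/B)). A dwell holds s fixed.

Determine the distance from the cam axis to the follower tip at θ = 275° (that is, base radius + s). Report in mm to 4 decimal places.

seg 1 [0°–36.3°] dwell: s stays 0.0000
seg 2 [36.3°–318.2°] cycloidal, h=19: θ=275° here. β=238.7, B=281.9. 19·(0.8468 − sin(2π·0.8468)/(2π)) = 18.5705 → s = 18.5705
radial distance = base radius + s = 35 + 18.5705 = 53.5705

53.5705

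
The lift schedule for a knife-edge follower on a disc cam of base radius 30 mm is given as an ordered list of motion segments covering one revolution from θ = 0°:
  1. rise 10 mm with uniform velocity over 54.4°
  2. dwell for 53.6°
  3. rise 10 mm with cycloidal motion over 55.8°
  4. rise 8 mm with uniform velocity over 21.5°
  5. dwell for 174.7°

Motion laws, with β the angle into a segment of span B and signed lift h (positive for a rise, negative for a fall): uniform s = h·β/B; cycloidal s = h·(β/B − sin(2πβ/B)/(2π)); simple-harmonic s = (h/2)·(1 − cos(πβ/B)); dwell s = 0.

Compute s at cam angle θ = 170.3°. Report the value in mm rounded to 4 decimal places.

seg 1 [0°–54.4°] uniform, h=10: full span → s += 10 → s = 10.0000
seg 2 [54.4°–108°] dwell: s stays 10.0000
seg 3 [108°–163.8°] cycloidal, h=10: full span → s += 10 → s = 20.0000
seg 4 [163.8°–185.3°] uniform, h=8: θ=170.3° here. β=6.5, B=21.5. 8·6.5/21.5 = 2.4186 → s = 22.4186

22.4186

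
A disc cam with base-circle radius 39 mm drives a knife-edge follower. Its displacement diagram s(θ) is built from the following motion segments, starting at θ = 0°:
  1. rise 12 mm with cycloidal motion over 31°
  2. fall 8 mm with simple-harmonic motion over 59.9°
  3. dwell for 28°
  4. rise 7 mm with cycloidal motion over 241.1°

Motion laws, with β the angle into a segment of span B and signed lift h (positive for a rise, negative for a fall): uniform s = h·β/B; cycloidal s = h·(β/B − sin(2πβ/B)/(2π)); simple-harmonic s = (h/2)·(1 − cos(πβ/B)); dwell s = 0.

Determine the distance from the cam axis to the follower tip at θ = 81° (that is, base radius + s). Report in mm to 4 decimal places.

seg 1 [0°–31°] cycloidal, h=12: full span → s += 12 → s = 12.0000
seg 2 [31°–90.9°] simple-harmonic, h=-8: θ=81° here. β=50, B=59.9. -8/2·(1 − cos(π·0.8347)) = -7.4728 → s = 4.5272
radial distance = base radius + s = 39 + 4.5272 = 43.5272

43.5272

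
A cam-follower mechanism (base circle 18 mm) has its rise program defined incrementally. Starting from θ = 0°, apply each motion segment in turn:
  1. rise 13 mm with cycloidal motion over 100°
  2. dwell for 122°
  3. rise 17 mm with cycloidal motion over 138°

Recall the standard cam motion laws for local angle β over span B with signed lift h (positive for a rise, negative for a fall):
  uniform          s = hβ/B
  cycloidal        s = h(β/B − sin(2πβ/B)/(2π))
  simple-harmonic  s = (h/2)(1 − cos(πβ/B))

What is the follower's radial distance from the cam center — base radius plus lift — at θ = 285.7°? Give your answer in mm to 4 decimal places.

seg 1 [0°–100°] cycloidal, h=13: full span → s += 13 → s = 13.0000
seg 2 [100°–222°] dwell: s stays 13.0000
seg 3 [222°–360°] cycloidal, h=17: θ=285.7° here. β=63.7, B=138. 17·(0.4616 − sin(2π·0.4616)/(2π)) = 7.2005 → s = 20.2005
radial distance = base radius + s = 18 + 20.2005 = 38.2005

38.2005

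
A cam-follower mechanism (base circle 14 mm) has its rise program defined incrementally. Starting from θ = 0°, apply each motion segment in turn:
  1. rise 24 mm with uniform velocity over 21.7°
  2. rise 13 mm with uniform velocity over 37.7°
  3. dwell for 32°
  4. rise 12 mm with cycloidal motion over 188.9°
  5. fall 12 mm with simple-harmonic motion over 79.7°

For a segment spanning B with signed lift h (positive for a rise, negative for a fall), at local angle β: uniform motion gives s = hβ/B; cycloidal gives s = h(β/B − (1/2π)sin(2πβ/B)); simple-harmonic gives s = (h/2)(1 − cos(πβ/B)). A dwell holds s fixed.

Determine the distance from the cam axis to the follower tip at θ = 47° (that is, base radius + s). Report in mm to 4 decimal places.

seg 1 [0°–21.7°] uniform, h=24: full span → s += 24 → s = 24.0000
seg 2 [21.7°–59.4°] uniform, h=13: θ=47° here. β=25.3, B=37.7. 13·25.3/37.7 = 8.7241 → s = 32.7241
radial distance = base radius + s = 14 + 32.7241 = 46.7241

46.7241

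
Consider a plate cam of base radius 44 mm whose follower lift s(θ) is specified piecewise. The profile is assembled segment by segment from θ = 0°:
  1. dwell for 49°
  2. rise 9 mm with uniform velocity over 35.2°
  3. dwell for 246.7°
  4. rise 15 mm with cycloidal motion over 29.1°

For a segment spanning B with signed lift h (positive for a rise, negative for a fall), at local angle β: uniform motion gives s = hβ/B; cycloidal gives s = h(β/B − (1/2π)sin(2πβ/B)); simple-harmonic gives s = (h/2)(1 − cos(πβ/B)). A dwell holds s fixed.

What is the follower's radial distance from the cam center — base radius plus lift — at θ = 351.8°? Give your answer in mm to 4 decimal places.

seg 1 [0°–49°] dwell: s stays 0.0000
seg 2 [49°–84.2°] uniform, h=9: full span → s += 9 → s = 9.0000
seg 3 [84.2°–330.9°] dwell: s stays 9.0000
seg 4 [330.9°–360°] cycloidal, h=15: θ=351.8° here. β=20.9, B=29.1. 15·(0.7182 − sin(2π·0.7182)/(2π)) = 13.1131 → s = 22.1131
radial distance = base radius + s = 44 + 22.1131 = 66.1131

66.1131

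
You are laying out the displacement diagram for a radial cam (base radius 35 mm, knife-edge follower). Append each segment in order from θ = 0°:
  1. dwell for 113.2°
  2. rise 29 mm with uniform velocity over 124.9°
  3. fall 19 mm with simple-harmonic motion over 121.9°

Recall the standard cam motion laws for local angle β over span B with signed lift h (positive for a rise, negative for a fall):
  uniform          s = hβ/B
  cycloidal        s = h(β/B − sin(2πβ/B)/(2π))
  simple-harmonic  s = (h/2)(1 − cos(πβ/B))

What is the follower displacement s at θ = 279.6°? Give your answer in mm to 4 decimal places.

seg 1 [0°–113.2°] dwell: s stays 0.0000
seg 2 [113.2°–238.1°] uniform, h=29: full span → s += 29 → s = 29.0000
seg 3 [238.1°–360°] simple-harmonic, h=-19: θ=279.6° here. β=41.5, B=121.9. -19/2·(1 − cos(π·0.3404)) = -4.9349 → s = 24.0651

24.0651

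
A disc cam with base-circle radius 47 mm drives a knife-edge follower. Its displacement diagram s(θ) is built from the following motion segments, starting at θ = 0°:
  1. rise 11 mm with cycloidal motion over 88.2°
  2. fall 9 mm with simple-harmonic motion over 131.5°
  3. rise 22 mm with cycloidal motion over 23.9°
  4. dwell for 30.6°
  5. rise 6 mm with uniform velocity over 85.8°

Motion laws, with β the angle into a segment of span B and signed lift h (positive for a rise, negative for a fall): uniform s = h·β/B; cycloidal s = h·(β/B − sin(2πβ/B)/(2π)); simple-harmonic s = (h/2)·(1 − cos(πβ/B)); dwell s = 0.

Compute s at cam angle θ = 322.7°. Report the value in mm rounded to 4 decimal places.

seg 1 [0°–88.2°] cycloidal, h=11: full span → s += 11 → s = 11.0000
seg 2 [88.2°–219.7°] simple-harmonic, h=-9: full span → s += -9 → s = 2.0000
seg 3 [219.7°–243.6°] cycloidal, h=22: full span → s += 22 → s = 24.0000
seg 4 [243.6°–274.2°] dwell: s stays 24.0000
seg 5 [274.2°–360°] uniform, h=6: θ=322.7° here. β=48.5, B=85.8. 6·48.5/85.8 = 3.3916 → s = 27.3916

27.3916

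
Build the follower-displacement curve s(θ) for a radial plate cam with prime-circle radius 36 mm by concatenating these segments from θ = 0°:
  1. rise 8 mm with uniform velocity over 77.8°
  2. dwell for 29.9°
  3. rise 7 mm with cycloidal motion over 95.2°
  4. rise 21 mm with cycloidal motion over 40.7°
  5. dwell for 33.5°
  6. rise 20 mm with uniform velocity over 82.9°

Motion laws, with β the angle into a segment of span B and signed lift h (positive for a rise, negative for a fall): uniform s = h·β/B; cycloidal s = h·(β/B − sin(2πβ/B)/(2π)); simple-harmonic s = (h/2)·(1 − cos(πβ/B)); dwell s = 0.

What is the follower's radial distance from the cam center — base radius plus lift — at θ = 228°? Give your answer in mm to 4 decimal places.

seg 1 [0°–77.8°] uniform, h=8: full span → s += 8 → s = 8.0000
seg 2 [77.8°–107.7°] dwell: s stays 8.0000
seg 3 [107.7°–202.9°] cycloidal, h=7: full span → s += 7 → s = 15.0000
seg 4 [202.9°–243.6°] cycloidal, h=21: θ=228° here. β=25.1, B=40.7. 21·(0.6167 − sin(2π·0.6167)/(2π)) = 15.1879 → s = 30.1879
radial distance = base radius + s = 36 + 30.1879 = 66.1879

66.1879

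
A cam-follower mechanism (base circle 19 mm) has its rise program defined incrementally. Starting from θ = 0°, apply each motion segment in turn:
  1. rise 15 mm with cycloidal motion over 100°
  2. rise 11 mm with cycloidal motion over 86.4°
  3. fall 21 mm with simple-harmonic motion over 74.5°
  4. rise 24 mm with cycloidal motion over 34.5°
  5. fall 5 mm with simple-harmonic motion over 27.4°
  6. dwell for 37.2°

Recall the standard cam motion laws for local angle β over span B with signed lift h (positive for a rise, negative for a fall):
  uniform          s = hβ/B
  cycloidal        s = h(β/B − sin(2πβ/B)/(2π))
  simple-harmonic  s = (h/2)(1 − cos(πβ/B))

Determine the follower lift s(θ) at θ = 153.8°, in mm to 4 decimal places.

seg 1 [0°–100°] cycloidal, h=15: full span → s += 15 → s = 15.0000
seg 2 [100°–186.4°] cycloidal, h=11: θ=153.8° here. β=53.8, B=86.4. 11·(0.6227 − sin(2π·0.6227)/(2π)) = 8.0693 → s = 23.0693

23.0693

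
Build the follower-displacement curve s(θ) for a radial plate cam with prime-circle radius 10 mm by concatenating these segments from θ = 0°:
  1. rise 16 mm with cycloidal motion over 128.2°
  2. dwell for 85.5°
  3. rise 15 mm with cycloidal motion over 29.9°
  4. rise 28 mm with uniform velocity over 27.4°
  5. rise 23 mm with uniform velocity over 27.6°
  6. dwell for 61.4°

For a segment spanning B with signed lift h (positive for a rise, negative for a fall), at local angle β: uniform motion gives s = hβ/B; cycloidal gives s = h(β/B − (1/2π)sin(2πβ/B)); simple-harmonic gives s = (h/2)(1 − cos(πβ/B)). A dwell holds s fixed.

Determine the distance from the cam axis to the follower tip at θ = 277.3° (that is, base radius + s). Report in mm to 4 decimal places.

seg 1 [0°–128.2°] cycloidal, h=16: full span → s += 16 → s = 16.0000
seg 2 [128.2°–213.7°] dwell: s stays 16.0000
seg 3 [213.7°–243.6°] cycloidal, h=15: full span → s += 15 → s = 31.0000
seg 4 [243.6°–271°] uniform, h=28: full span → s += 28 → s = 59.0000
seg 5 [271°–298.6°] uniform, h=23: θ=277.3° here. β=6.3, B=27.6. 23·6.3/27.6 = 5.2500 → s = 64.2500
radial distance = base radius + s = 10 + 64.2500 = 74.2500

74.2500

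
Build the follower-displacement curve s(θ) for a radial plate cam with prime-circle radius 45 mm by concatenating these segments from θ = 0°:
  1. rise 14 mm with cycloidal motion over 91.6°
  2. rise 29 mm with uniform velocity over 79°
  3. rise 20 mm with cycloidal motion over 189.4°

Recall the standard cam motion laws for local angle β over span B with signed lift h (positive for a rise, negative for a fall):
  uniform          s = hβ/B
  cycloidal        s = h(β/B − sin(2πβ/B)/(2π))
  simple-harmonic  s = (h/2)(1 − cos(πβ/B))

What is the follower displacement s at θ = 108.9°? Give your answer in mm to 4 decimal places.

seg 1 [0°–91.6°] cycloidal, h=14: full span → s += 14 → s = 14.0000
seg 2 [91.6°–170.6°] uniform, h=29: θ=108.9° here. β=17.3, B=79. 29·17.3/79 = 6.3506 → s = 20.3506

20.3506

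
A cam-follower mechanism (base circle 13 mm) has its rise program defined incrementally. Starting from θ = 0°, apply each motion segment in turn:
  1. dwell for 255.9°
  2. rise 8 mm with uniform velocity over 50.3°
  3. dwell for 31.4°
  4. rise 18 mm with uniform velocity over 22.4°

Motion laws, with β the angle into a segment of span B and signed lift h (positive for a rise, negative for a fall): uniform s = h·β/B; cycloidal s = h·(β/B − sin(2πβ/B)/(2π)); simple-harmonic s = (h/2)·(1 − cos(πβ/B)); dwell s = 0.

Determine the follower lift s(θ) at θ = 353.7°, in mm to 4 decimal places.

seg 1 [0°–255.9°] dwell: s stays 0.0000
seg 2 [255.9°–306.2°] uniform, h=8: full span → s += 8 → s = 8.0000
seg 3 [306.2°–337.6°] dwell: s stays 8.0000
seg 4 [337.6°–360°] uniform, h=18: θ=353.7° here. β=16.1, B=22.4. 18·16.1/22.4 = 12.9375 → s = 20.9375

20.9375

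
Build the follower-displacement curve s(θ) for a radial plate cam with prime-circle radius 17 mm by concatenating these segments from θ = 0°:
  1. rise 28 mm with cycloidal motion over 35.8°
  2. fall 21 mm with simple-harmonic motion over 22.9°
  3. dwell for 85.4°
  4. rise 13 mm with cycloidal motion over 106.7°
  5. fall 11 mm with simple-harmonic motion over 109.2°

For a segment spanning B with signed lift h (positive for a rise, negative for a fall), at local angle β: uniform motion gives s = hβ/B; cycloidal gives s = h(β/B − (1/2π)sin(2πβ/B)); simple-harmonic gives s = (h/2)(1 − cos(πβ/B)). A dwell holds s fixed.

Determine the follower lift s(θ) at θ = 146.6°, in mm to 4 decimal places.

seg 1 [0°–35.8°] cycloidal, h=28: full span → s += 28 → s = 28.0000
seg 2 [35.8°–58.7°] simple-harmonic, h=-21: full span → s += -21 → s = 7.0000
seg 3 [58.7°–144.1°] dwell: s stays 7.0000
seg 4 [144.1°–250.8°] cycloidal, h=13: θ=146.6° here. β=2.5, B=106.7. 13·(0.0234 − sin(2π·0.0234)/(2π)) = 0.0011 → s = 7.0011

7.0011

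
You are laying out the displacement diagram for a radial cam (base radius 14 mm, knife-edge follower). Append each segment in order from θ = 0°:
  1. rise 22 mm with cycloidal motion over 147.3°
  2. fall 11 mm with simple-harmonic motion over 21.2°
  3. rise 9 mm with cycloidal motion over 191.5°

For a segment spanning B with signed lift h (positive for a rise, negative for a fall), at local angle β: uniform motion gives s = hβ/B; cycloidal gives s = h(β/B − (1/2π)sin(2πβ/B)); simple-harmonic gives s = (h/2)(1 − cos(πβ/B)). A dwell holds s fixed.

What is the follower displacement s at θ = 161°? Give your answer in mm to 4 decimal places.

seg 1 [0°–147.3°] cycloidal, h=22: full span → s += 22 → s = 22.0000
seg 2 [147.3°–168.5°] simple-harmonic, h=-11: θ=161° here. β=13.7, B=21.2. -11/2·(1 − cos(π·0.6462)) = -7.9387 → s = 14.0613

14.0613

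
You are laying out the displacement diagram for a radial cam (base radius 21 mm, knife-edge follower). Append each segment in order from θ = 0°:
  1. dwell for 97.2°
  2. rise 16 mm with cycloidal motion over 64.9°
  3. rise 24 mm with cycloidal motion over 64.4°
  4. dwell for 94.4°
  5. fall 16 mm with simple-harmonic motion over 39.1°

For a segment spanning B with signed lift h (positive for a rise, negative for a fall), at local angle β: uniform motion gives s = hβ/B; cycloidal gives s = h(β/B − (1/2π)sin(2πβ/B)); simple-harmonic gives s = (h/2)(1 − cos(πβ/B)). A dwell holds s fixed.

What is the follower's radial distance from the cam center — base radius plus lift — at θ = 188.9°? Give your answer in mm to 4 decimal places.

seg 1 [0°–97.2°] dwell: s stays 0.0000
seg 2 [97.2°–162.1°] cycloidal, h=16: full span → s += 16 → s = 16.0000
seg 3 [162.1°–226.5°] cycloidal, h=24: θ=188.9° here. β=26.8, B=64.4. 24·(0.4161 − sin(2π·0.4161)/(2π)) = 8.0670 → s = 24.0670
radial distance = base radius + s = 21 + 24.0670 = 45.0670

45.0670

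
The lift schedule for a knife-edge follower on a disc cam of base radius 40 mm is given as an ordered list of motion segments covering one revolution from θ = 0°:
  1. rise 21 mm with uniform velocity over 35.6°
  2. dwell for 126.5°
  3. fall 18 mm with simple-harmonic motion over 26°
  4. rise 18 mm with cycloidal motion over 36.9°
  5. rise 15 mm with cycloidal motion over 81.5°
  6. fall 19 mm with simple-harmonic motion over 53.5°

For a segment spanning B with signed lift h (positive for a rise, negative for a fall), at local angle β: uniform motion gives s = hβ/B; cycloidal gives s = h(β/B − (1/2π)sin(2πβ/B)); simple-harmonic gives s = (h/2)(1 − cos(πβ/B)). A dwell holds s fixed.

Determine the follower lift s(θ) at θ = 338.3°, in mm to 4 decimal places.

seg 1 [0°–35.6°] uniform, h=21: full span → s += 21 → s = 21.0000
seg 2 [35.6°–162.1°] dwell: s stays 21.0000
seg 3 [162.1°–188.1°] simple-harmonic, h=-18: full span → s += -18 → s = 3.0000
seg 4 [188.1°–225°] cycloidal, h=18: full span → s += 18 → s = 21.0000
seg 5 [225°–306.5°] cycloidal, h=15: full span → s += 15 → s = 36.0000
seg 6 [306.5°–360°] simple-harmonic, h=-19: θ=338.3° here. β=31.8, B=53.5. -19/2·(1 − cos(π·0.5944)) = -12.2760 → s = 23.7240

23.7240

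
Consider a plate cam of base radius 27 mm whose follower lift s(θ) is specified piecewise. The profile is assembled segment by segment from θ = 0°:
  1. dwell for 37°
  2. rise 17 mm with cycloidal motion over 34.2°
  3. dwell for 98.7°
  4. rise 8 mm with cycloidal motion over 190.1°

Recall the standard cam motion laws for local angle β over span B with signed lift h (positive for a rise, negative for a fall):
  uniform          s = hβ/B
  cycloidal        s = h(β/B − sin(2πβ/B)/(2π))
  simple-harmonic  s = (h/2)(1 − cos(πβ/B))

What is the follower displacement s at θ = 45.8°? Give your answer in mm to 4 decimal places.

seg 1 [0°–37°] dwell: s stays 0.0000
seg 2 [37°–71.2°] cycloidal, h=17: θ=45.8° here. β=8.8, B=34.2. 17·(0.2573 − sin(2π·0.2573)/(2π)) = 1.6715 → s = 1.6715

1.6715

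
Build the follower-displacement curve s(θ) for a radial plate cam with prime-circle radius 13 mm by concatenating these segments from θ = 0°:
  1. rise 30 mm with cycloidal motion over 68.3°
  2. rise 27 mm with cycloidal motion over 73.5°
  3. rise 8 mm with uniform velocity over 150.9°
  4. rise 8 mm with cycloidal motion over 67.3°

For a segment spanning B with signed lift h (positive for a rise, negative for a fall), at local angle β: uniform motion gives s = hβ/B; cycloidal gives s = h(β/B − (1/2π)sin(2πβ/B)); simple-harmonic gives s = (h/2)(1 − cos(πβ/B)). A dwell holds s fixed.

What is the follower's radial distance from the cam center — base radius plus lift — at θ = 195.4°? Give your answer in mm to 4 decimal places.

seg 1 [0°–68.3°] cycloidal, h=30: full span → s += 30 → s = 30.0000
seg 2 [68.3°–141.8°] cycloidal, h=27: full span → s += 27 → s = 57.0000
seg 3 [141.8°–292.7°] uniform, h=8: θ=195.4° here. β=53.6, B=150.9. 8·53.6/150.9 = 2.8416 → s = 59.8416
radial distance = base radius + s = 13 + 59.8416 = 72.8416

72.8416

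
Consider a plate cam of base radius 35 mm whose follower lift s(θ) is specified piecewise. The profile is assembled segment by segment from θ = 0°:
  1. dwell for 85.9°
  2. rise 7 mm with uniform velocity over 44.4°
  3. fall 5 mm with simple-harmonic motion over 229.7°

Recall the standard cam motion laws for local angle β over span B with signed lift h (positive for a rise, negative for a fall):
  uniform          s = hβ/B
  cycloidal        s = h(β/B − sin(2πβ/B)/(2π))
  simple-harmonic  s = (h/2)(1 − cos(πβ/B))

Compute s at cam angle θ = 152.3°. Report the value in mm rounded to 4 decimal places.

seg 1 [0°–85.9°] dwell: s stays 0.0000
seg 2 [85.9°–130.3°] uniform, h=7: full span → s += 7 → s = 7.0000
seg 3 [130.3°–360°] simple-harmonic, h=-5: θ=152.3° here. β=22, B=229.7. -5/2·(1 − cos(π·0.0958)) = -0.1123 → s = 6.8877

6.8877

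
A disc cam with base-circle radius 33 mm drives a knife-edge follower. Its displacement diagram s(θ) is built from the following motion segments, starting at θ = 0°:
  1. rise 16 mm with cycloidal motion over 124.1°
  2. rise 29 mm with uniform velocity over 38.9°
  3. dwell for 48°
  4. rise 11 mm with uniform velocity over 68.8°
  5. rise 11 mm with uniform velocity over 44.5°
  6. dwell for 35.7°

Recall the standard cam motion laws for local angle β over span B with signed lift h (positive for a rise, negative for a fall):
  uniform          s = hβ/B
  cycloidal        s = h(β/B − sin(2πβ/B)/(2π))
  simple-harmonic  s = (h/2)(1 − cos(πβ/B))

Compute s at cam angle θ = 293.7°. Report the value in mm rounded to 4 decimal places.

seg 1 [0°–124.1°] cycloidal, h=16: full span → s += 16 → s = 16.0000
seg 2 [124.1°–163°] uniform, h=29: full span → s += 29 → s = 45.0000
seg 3 [163°–211°] dwell: s stays 45.0000
seg 4 [211°–279.8°] uniform, h=11: full span → s += 11 → s = 56.0000
seg 5 [279.8°–324.3°] uniform, h=11: θ=293.7° here. β=13.9, B=44.5. 11·13.9/44.5 = 3.4360 → s = 59.4360

59.4360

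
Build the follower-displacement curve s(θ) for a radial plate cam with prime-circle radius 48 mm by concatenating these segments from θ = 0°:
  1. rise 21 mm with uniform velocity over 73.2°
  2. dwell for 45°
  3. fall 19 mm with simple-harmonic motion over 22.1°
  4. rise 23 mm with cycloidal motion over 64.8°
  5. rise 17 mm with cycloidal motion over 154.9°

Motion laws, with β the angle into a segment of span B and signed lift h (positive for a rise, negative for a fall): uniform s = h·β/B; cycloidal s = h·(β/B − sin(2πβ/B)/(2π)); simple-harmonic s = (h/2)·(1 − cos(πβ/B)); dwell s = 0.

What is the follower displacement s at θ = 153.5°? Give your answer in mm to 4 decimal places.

seg 1 [0°–73.2°] uniform, h=21: full span → s += 21 → s = 21.0000
seg 2 [73.2°–118.2°] dwell: s stays 21.0000
seg 3 [118.2°–140.3°] simple-harmonic, h=-19: full span → s += -19 → s = 2.0000
seg 4 [140.3°–205.1°] cycloidal, h=23: θ=153.5° here. β=13.2, B=64.8. 23·(0.2037 − sin(2π·0.2037)/(2π)) = 1.1784 → s = 3.1784

3.1784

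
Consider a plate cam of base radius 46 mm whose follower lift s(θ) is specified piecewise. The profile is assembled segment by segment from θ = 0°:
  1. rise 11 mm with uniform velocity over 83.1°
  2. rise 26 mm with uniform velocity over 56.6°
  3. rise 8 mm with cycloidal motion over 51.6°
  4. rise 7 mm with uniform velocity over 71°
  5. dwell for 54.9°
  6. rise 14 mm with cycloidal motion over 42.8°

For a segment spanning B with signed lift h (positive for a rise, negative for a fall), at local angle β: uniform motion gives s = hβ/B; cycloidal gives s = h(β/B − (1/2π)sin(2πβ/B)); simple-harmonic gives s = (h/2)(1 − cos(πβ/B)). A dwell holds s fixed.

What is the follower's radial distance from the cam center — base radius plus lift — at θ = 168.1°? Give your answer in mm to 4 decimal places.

seg 1 [0°–83.1°] uniform, h=11: full span → s += 11 → s = 11.0000
seg 2 [83.1°–139.7°] uniform, h=26: full span → s += 26 → s = 37.0000
seg 3 [139.7°–191.3°] cycloidal, h=8: θ=168.1° here. β=28.4, B=51.6. 8·(0.5504 − sin(2π·0.5504)/(2π)) = 4.7995 → s = 41.7995
radial distance = base radius + s = 46 + 41.7995 = 87.7995

87.7995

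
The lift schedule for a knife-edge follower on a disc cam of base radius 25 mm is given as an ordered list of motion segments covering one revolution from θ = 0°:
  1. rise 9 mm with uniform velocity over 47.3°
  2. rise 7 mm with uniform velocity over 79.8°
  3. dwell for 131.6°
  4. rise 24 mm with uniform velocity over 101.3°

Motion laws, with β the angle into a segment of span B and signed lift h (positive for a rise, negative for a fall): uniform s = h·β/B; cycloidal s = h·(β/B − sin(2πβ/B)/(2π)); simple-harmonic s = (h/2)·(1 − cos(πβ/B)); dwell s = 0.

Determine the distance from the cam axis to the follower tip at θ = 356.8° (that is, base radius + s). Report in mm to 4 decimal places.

seg 1 [0°–47.3°] uniform, h=9: full span → s += 9 → s = 9.0000
seg 2 [47.3°–127.1°] uniform, h=7: full span → s += 7 → s = 16.0000
seg 3 [127.1°–258.7°] dwell: s stays 16.0000
seg 4 [258.7°–360°] uniform, h=24: θ=356.8° here. β=98.1, B=101.3. 24·98.1/101.3 = 23.2419 → s = 39.2419
radial distance = base radius + s = 25 + 39.2419 = 64.2419

64.2419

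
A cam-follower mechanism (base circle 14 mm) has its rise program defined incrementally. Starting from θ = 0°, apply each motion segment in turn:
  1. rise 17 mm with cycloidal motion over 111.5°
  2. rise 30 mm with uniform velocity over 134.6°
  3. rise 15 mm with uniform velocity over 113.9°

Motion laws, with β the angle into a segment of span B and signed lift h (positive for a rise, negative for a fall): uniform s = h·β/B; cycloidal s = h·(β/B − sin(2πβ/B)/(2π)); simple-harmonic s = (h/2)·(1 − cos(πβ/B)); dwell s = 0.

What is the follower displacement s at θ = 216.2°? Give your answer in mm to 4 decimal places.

seg 1 [0°–111.5°] cycloidal, h=17: full span → s += 17 → s = 17.0000
seg 2 [111.5°–246.1°] uniform, h=30: θ=216.2° here. β=104.7, B=134.6. 30·104.7/134.6 = 23.3358 → s = 40.3358

40.3358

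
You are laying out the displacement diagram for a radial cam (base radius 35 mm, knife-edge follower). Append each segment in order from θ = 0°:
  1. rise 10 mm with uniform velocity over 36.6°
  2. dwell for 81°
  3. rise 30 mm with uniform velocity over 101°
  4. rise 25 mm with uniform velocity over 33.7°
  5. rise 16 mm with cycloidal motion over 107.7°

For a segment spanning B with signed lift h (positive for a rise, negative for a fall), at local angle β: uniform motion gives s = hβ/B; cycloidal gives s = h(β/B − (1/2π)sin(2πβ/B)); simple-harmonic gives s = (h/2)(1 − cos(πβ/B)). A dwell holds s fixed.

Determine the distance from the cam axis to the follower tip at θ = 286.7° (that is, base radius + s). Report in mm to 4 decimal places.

seg 1 [0°–36.6°] uniform, h=10: full span → s += 10 → s = 10.0000
seg 2 [36.6°–117.6°] dwell: s stays 10.0000
seg 3 [117.6°–218.6°] uniform, h=30: full span → s += 30 → s = 40.0000
seg 4 [218.6°–252.3°] uniform, h=25: full span → s += 25 → s = 65.0000
seg 5 [252.3°–360°] cycloidal, h=16: θ=286.7° here. β=34.4, B=107.7. 16·(0.3194 − sin(2π·0.3194)/(2π)) = 2.8023 → s = 67.8023
radial distance = base radius + s = 35 + 67.8023 = 102.8023

102.8023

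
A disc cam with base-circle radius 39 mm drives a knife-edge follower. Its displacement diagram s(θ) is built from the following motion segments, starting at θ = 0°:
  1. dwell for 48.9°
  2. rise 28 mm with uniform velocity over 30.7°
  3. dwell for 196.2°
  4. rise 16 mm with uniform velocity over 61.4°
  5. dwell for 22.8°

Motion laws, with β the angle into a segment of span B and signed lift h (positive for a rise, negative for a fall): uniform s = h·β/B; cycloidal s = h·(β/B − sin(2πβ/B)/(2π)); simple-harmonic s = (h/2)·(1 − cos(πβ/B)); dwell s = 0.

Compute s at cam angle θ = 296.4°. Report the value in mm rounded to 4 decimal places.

seg 1 [0°–48.9°] dwell: s stays 0.0000
seg 2 [48.9°–79.6°] uniform, h=28: full span → s += 28 → s = 28.0000
seg 3 [79.6°–275.8°] dwell: s stays 28.0000
seg 4 [275.8°–337.2°] uniform, h=16: θ=296.4° here. β=20.6, B=61.4. 16·20.6/61.4 = 5.3681 → s = 33.3681

33.3681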